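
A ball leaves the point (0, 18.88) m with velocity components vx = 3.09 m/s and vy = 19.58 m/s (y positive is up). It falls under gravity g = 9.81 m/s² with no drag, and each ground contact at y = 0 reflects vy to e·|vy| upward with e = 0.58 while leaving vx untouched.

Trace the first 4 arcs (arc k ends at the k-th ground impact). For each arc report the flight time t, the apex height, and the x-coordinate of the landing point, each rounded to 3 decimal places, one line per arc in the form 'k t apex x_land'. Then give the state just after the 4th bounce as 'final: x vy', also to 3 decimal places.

Arc 1: start y=18.880, vy=19.580 → t=4.795, apex=38.420, x_land=14.815, impact vy=-27.455
  bounce: vy ← 0.58·27.455 = 15.924
Arc 2: start y=0.000, vy=15.924 → t=3.247, apex=12.925, x_land=24.847, impact vy=-15.924
  bounce: vy ← 0.58·15.924 = 9.236
Arc 3: start y=0.000, vy=9.236 → t=1.883, apex=4.348, x_land=30.666, impact vy=-9.236
  bounce: vy ← 0.58·9.236 = 5.357
Arc 4: start y=0.000, vy=5.357 → t=1.092, apex=1.463, x_land=34.040, impact vy=-5.357
  bounce: vy ← 0.58·5.357 = 3.107

1 4.795 38.420 14.815
2 3.247 12.925 24.847
3 1.883 4.348 30.666
4 1.092 1.463 34.040
final: 34.040 3.107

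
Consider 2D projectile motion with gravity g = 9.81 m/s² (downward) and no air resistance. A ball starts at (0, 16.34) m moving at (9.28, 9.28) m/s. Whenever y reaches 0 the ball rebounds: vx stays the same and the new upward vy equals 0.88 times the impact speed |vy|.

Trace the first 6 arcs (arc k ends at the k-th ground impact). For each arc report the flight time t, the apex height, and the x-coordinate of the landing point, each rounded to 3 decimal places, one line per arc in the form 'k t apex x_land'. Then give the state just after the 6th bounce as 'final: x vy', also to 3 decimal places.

1 3.002 20.729 27.856
2 3.618 16.053 61.432
3 3.184 12.431 90.980
4 2.802 9.627 116.981
5 2.466 7.455 139.863
6 2.170 5.773 159.998
final: 159.998 9.366

Arc 1: start y=16.340, vy=9.280 → t=3.002, apex=20.729, x_land=27.856, impact vy=-20.167
  bounce: vy ← 0.88·20.167 = 17.747
Arc 2: start y=0.000, vy=17.747 → t=3.618, apex=16.053, x_land=61.432, impact vy=-17.747
  bounce: vy ← 0.88·17.747 = 15.617
Arc 3: start y=0.000, vy=15.617 → t=3.184, apex=12.431, x_land=90.980, impact vy=-15.617
  bounce: vy ← 0.88·15.617 = 13.743
Arc 4: start y=0.000, vy=13.743 → t=2.802, apex=9.627, x_land=116.981, impact vy=-13.743
  bounce: vy ← 0.88·13.743 = 12.094
Arc 5: start y=0.000, vy=12.094 → t=2.466, apex=7.455, x_land=139.863, impact vy=-12.094
  bounce: vy ← 0.88·12.094 = 10.643
Arc 6: start y=0.000, vy=10.643 → t=2.170, apex=5.773, x_land=159.998, impact vy=-10.643
  bounce: vy ← 0.88·10.643 = 9.366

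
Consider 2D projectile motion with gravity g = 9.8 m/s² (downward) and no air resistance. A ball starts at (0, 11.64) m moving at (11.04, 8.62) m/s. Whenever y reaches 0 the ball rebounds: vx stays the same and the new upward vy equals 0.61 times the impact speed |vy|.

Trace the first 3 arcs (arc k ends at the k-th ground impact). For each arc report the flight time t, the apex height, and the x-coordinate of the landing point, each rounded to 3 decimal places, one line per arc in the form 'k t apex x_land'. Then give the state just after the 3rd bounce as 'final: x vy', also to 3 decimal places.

Arc 1: start y=11.640, vy=8.620 → t=2.654, apex=15.431, x_land=29.302, impact vy=-17.391
  bounce: vy ← 0.61·17.391 = 10.609
Arc 2: start y=0.000, vy=10.609 → t=2.165, apex=5.742, x_land=53.204, impact vy=-10.609
  bounce: vy ← 0.61·10.609 = 6.471
Arc 3: start y=0.000, vy=6.471 → t=1.321, apex=2.137, x_land=67.784, impact vy=-6.471
  bounce: vy ← 0.61·6.471 = 3.947

1 2.654 15.431 29.302
2 2.165 5.742 53.204
3 1.321 2.137 67.784
final: 67.784 3.947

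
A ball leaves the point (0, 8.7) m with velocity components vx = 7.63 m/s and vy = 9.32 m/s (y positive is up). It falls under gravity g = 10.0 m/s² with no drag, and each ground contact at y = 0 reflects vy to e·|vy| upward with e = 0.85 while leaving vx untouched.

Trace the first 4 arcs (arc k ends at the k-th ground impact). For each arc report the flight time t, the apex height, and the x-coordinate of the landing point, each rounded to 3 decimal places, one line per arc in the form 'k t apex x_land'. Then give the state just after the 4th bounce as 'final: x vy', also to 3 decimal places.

Arc 1: start y=8.700, vy=9.320 → t=2.547, apex=13.043, x_land=19.435, impact vy=-16.151
  bounce: vy ← 0.85·16.151 = 13.729
Arc 2: start y=0.000, vy=13.729 → t=2.746, apex=9.424, x_land=40.384, impact vy=-13.729
  bounce: vy ← 0.85·13.729 = 11.669
Arc 3: start y=0.000, vy=11.669 → t=2.334, apex=6.809, x_land=58.192, impact vy=-11.669
  bounce: vy ← 0.85·11.669 = 9.919
Arc 4: start y=0.000, vy=9.919 → t=1.984, apex=4.919, x_land=73.328, impact vy=-9.919
  bounce: vy ← 0.85·9.919 = 8.431

1 2.547 13.043 19.435
2 2.746 9.424 40.384
3 2.334 6.809 58.192
4 1.984 4.919 73.328
final: 73.328 8.431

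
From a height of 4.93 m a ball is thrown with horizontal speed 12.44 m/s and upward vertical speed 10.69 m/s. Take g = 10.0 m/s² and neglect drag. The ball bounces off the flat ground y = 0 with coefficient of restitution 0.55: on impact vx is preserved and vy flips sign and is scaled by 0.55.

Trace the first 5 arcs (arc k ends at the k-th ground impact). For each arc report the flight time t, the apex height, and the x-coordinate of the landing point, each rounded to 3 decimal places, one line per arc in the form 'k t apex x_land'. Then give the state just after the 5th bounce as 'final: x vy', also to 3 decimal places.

Arc 1: start y=4.930, vy=10.690 → t=2.528, apex=10.644, x_land=31.449, impact vy=-14.590
  bounce: vy ← 0.55·14.590 = 8.025
Arc 2: start y=0.000, vy=8.025 → t=1.605, apex=3.220, x_land=51.414, impact vy=-8.025
  bounce: vy ← 0.55·8.025 = 4.414
Arc 3: start y=0.000, vy=4.414 → t=0.883, apex=0.974, x_land=62.395, impact vy=-4.414
  bounce: vy ← 0.55·4.414 = 2.427
Arc 4: start y=0.000, vy=2.427 → t=0.485, apex=0.295, x_land=68.434, impact vy=-2.427
  bounce: vy ← 0.55·2.427 = 1.335
Arc 5: start y=0.000, vy=1.335 → t=0.267, apex=0.089, x_land=71.756, impact vy=-1.335
  bounce: vy ← 0.55·1.335 = 0.734

1 2.528 10.644 31.449
2 1.605 3.220 51.414
3 0.883 0.974 62.395
4 0.485 0.295 68.434
5 0.267 0.089 71.756
final: 71.756 0.734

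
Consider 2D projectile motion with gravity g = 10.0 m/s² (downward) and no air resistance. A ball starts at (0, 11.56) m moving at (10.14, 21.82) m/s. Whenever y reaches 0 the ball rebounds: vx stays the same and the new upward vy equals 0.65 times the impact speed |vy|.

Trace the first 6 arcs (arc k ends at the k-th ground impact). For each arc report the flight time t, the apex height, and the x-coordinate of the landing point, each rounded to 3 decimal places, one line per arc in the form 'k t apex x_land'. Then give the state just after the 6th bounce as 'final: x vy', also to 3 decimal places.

Arc 1: start y=11.560, vy=21.820 → t=4.842, apex=35.366, x_land=49.093, impact vy=-26.595
  bounce: vy ← 0.65·26.595 = 17.287
Arc 2: start y=0.000, vy=17.287 → t=3.457, apex=14.942, x_land=84.151, impact vy=-17.287
  bounce: vy ← 0.65·17.287 = 11.237
Arc 3: start y=0.000, vy=11.237 → t=2.247, apex=6.313, x_land=106.939, impact vy=-11.237
  bounce: vy ← 0.65·11.237 = 7.304
Arc 4: start y=0.000, vy=7.304 → t=1.461, apex=2.667, x_land=121.751, impact vy=-7.304
  bounce: vy ← 0.65·7.304 = 4.747
Arc 5: start y=0.000, vy=4.747 → t=0.949, apex=1.127, x_land=131.379, impact vy=-4.747
  bounce: vy ← 0.65·4.747 = 3.086
Arc 6: start y=0.000, vy=3.086 → t=0.617, apex=0.476, x_land=137.637, impact vy=-3.086
  bounce: vy ← 0.65·3.086 = 2.006

1 4.842 35.366 49.093
2 3.457 14.942 84.151
3 2.247 6.313 106.939
4 1.461 2.667 121.751
5 0.949 1.127 131.379
6 0.617 0.476 137.637
final: 137.637 2.006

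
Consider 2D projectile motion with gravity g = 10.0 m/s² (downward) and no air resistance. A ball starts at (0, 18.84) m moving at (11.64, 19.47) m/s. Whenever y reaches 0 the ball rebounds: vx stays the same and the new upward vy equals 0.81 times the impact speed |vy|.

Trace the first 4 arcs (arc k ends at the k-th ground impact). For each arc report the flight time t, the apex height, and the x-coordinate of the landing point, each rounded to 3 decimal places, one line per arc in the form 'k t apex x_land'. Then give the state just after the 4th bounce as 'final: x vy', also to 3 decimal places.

Arc 1: start y=18.840, vy=19.470 → t=4.696, apex=37.794, x_land=54.665, impact vy=-27.493
  bounce: vy ← 0.81·27.493 = 22.270
Arc 2: start y=0.000, vy=22.270 → t=4.454, apex=24.797, x_land=106.509, impact vy=-22.270
  bounce: vy ← 0.81·22.270 = 18.038
Arc 3: start y=0.000, vy=18.038 → t=3.608, apex=16.269, x_land=148.502, impact vy=-18.038
  bounce: vy ← 0.81·18.038 = 14.611
Arc 4: start y=0.000, vy=14.611 → t=2.922, apex=10.674, x_land=182.517, impact vy=-14.611
  bounce: vy ← 0.81·14.611 = 11.835

1 4.696 37.794 54.665
2 4.454 24.797 106.509
3 3.608 16.269 148.502
4 2.922 10.674 182.517
final: 182.517 11.835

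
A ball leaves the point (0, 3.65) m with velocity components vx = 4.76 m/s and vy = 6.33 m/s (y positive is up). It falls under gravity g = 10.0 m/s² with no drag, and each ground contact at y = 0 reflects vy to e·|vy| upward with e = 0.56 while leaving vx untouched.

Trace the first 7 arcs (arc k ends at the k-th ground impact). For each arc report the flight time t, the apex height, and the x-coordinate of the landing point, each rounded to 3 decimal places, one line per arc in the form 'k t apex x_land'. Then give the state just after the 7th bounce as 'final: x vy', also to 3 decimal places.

Arc 1: start y=3.650, vy=6.330 → t=1.696, apex=5.653, x_land=8.075, impact vy=-10.633
  bounce: vy ← 0.56·10.633 = 5.955
Arc 2: start y=0.000, vy=5.955 → t=1.191, apex=1.773, x_land=13.743, impact vy=-5.955
  bounce: vy ← 0.56·5.955 = 3.335
Arc 3: start y=0.000, vy=3.335 → t=0.667, apex=0.556, x_land=16.918, impact vy=-3.335
  bounce: vy ← 0.56·3.335 = 1.867
Arc 4: start y=0.000, vy=1.867 → t=0.373, apex=0.174, x_land=18.696, impact vy=-1.867
  bounce: vy ← 0.56·1.867 = 1.046
Arc 5: start y=0.000, vy=1.046 → t=0.209, apex=0.055, x_land=19.691, impact vy=-1.046
  bounce: vy ← 0.56·1.046 = 0.586
Arc 6: start y=0.000, vy=0.586 → t=0.117, apex=0.017, x_land=20.249, impact vy=-0.586
  bounce: vy ← 0.56·0.586 = 0.328
Arc 7: start y=0.000, vy=0.328 → t=0.066, apex=0.005, x_land=20.561, impact vy=-0.328
  bounce: vy ← 0.56·0.328 = 0.184

1 1.696 5.653 8.075
2 1.191 1.773 13.743
3 0.667 0.556 16.918
4 0.373 0.174 18.696
5 0.209 0.055 19.691
6 0.117 0.017 20.249
7 0.066 0.005 20.561
final: 20.561 0.184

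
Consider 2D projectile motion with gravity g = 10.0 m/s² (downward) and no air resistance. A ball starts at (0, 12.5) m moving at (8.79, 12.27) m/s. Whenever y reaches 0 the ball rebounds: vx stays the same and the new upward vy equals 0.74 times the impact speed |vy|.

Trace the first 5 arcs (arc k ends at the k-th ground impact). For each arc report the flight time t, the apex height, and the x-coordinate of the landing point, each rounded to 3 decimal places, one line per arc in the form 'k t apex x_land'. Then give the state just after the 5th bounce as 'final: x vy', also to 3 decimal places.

1 3.228 20.028 28.377
2 2.962 10.967 54.414
3 2.192 6.006 73.681
4 1.622 3.289 87.938
5 1.200 1.801 98.489
final: 98.489 4.441

Arc 1: start y=12.500, vy=12.270 → t=3.228, apex=20.028, x_land=28.377, impact vy=-20.014
  bounce: vy ← 0.74·20.014 = 14.810
Arc 2: start y=0.000, vy=14.810 → t=2.962, apex=10.967, x_land=54.414, impact vy=-14.810
  bounce: vy ← 0.74·14.810 = 10.960
Arc 3: start y=0.000, vy=10.960 → t=2.192, apex=6.006, x_land=73.681, impact vy=-10.960
  bounce: vy ← 0.74·10.960 = 8.110
Arc 4: start y=0.000, vy=8.110 → t=1.622, apex=3.289, x_land=87.938, impact vy=-8.110
  bounce: vy ← 0.74·8.110 = 6.001
Arc 5: start y=0.000, vy=6.001 → t=1.200, apex=1.801, x_land=98.489, impact vy=-6.001
  bounce: vy ← 0.74·6.001 = 4.441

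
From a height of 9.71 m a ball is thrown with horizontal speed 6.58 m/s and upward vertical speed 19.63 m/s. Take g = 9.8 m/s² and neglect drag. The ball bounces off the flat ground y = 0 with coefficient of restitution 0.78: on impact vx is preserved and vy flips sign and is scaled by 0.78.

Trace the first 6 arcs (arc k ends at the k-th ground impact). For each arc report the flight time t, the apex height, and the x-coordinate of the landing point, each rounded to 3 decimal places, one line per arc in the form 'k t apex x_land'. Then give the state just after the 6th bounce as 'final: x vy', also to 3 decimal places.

1 4.451 29.370 29.290
2 3.819 17.869 54.420
3 2.979 10.871 74.022
4 2.324 6.614 89.312
5 1.812 4.024 101.238
6 1.414 2.448 110.540
final: 110.540 5.403

Arc 1: start y=9.710, vy=19.630 → t=4.451, apex=29.370, x_land=29.290, impact vy=-23.993
  bounce: vy ← 0.78·23.993 = 18.714
Arc 2: start y=0.000, vy=18.714 → t=3.819, apex=17.869, x_land=54.420, impact vy=-18.714
  bounce: vy ← 0.78·18.714 = 14.597
Arc 3: start y=0.000, vy=14.597 → t=2.979, apex=10.871, x_land=74.022, impact vy=-14.597
  bounce: vy ← 0.78·14.597 = 11.386
Arc 4: start y=0.000, vy=11.386 → t=2.324, apex=6.614, x_land=89.312, impact vy=-11.386
  bounce: vy ← 0.78·11.386 = 8.881
Arc 5: start y=0.000, vy=8.881 → t=1.812, apex=4.024, x_land=101.238, impact vy=-8.881
  bounce: vy ← 0.78·8.881 = 6.927
Arc 6: start y=0.000, vy=6.927 → t=1.414, apex=2.448, x_land=110.540, impact vy=-6.927
  bounce: vy ← 0.78·6.927 = 5.403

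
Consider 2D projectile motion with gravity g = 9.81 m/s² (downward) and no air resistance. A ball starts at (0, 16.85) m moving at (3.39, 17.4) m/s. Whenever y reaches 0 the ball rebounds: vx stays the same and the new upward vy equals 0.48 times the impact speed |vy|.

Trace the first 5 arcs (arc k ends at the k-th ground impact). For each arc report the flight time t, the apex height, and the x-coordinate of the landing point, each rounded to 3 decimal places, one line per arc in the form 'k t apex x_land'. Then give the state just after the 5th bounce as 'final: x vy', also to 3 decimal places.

Arc 1: start y=16.850, vy=17.400 → t=4.339, apex=32.281, x_land=14.710, impact vy=-25.167
  bounce: vy ← 0.48·25.167 = 12.080
Arc 2: start y=0.000, vy=12.080 → t=2.463, apex=7.438, x_land=23.058, impact vy=-12.080
  bounce: vy ← 0.48·12.080 = 5.798
Arc 3: start y=0.000, vy=5.798 → t=1.182, apex=1.714, x_land=27.066, impact vy=-5.798
  bounce: vy ← 0.48·5.798 = 2.783
Arc 4: start y=0.000, vy=2.783 → t=0.567, apex=0.395, x_land=28.989, impact vy=-2.783
  bounce: vy ← 0.48·2.783 = 1.336
Arc 5: start y=0.000, vy=1.336 → t=0.272, apex=0.091, x_land=29.913, impact vy=-1.336
  bounce: vy ← 0.48·1.336 = 0.641

1 4.339 32.281 14.710
2 2.463 7.438 23.058
3 1.182 1.714 27.066
4 0.567 0.395 28.989
5 0.272 0.091 29.913
final: 29.913 0.641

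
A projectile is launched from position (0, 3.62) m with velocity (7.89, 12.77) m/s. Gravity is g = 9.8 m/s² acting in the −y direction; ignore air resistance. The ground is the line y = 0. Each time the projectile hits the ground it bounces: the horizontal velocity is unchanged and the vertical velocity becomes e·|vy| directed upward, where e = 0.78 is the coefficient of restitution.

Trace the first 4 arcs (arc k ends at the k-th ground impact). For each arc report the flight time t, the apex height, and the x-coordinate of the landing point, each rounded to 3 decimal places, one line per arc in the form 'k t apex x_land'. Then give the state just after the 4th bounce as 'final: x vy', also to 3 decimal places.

1 2.864 11.940 22.598
2 2.435 7.264 41.811
3 1.899 4.420 56.798
4 1.482 2.689 68.487
final: 68.487 5.663

Arc 1: start y=3.620, vy=12.770 → t=2.864, apex=11.940, x_land=22.598, impact vy=-15.298
  bounce: vy ← 0.78·15.298 = 11.932
Arc 2: start y=0.000, vy=11.932 → t=2.435, apex=7.264, x_land=41.811, impact vy=-11.932
  bounce: vy ← 0.78·11.932 = 9.307
Arc 3: start y=0.000, vy=9.307 → t=1.899, apex=4.420, x_land=56.798, impact vy=-9.307
  bounce: vy ← 0.78·9.307 = 7.260
Arc 4: start y=0.000, vy=7.260 → t=1.482, apex=2.689, x_land=68.487, impact vy=-7.260
  bounce: vy ← 0.78·7.260 = 5.663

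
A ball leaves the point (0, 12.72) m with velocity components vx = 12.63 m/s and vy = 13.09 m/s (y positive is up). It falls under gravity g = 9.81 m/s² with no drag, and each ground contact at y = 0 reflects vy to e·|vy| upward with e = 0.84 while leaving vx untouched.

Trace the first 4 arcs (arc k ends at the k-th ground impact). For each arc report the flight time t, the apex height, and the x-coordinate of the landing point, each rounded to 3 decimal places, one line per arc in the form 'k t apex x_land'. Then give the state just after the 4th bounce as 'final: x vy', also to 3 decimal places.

1 3.426 21.453 43.267
2 3.513 15.137 87.642
3 2.951 10.681 124.917
4 2.479 7.537 156.228
final: 156.228 10.214

Arc 1: start y=12.720, vy=13.090 → t=3.426, apex=21.453, x_land=43.267, impact vy=-20.516
  bounce: vy ← 0.84·20.516 = 17.234
Arc 2: start y=0.000, vy=17.234 → t=3.513, apex=15.137, x_land=87.642, impact vy=-17.234
  bounce: vy ← 0.84·17.234 = 14.476
Arc 3: start y=0.000, vy=14.476 → t=2.951, apex=10.681, x_land=124.917, impact vy=-14.476
  bounce: vy ← 0.84·14.476 = 12.160
Arc 4: start y=0.000, vy=12.160 → t=2.479, apex=7.537, x_land=156.228, impact vy=-12.160
  bounce: vy ← 0.84·12.160 = 10.214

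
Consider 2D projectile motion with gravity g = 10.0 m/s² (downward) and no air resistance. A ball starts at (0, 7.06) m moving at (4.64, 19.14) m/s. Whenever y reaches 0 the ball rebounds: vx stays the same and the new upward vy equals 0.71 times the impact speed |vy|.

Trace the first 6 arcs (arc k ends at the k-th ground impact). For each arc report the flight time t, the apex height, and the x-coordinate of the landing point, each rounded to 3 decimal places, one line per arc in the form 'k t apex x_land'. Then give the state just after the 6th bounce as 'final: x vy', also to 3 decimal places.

1 4.167 25.377 19.334
2 3.199 12.793 34.178
3 2.271 6.449 44.717
4 1.613 3.251 52.200
5 1.145 1.639 57.512
6 0.813 0.826 61.284
final: 61.284 2.886

Arc 1: start y=7.060, vy=19.140 → t=4.167, apex=25.377, x_land=19.334, impact vy=-22.529
  bounce: vy ← 0.71·22.529 = 15.995
Arc 2: start y=0.000, vy=15.995 → t=3.199, apex=12.793, x_land=34.178, impact vy=-15.995
  bounce: vy ← 0.71·15.995 = 11.357
Arc 3: start y=0.000, vy=11.357 → t=2.271, apex=6.449, x_land=44.717, impact vy=-11.357
  bounce: vy ← 0.71·11.357 = 8.063
Arc 4: start y=0.000, vy=8.063 → t=1.613, apex=3.251, x_land=52.200, impact vy=-8.063
  bounce: vy ← 0.71·8.063 = 5.725
Arc 5: start y=0.000, vy=5.725 → t=1.145, apex=1.639, x_land=57.512, impact vy=-5.725
  bounce: vy ← 0.71·5.725 = 4.065
Arc 6: start y=0.000, vy=4.065 → t=0.813, apex=0.826, x_land=61.284, impact vy=-4.065
  bounce: vy ← 0.71·4.065 = 2.886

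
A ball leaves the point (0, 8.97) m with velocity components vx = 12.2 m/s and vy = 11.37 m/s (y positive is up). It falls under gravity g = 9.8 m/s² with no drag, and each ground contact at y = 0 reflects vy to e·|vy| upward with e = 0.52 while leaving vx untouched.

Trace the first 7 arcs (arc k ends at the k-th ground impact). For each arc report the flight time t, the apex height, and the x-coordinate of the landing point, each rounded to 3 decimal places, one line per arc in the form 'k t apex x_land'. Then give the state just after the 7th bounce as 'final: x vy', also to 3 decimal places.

Arc 1: start y=8.970, vy=11.370 → t=2.943, apex=15.566, x_land=35.899, impact vy=-17.467
  bounce: vy ← 0.52·17.467 = 9.083
Arc 2: start y=0.000, vy=9.083 → t=1.854, apex=4.209, x_land=58.513, impact vy=-9.083
  bounce: vy ← 0.52·9.083 = 4.723
Arc 3: start y=0.000, vy=4.723 → t=0.964, apex=1.138, x_land=70.272, impact vy=-4.723
  bounce: vy ← 0.52·4.723 = 2.456
Arc 4: start y=0.000, vy=2.456 → t=0.501, apex=0.308, x_land=76.387, impact vy=-2.456
  bounce: vy ← 0.52·2.456 = 1.277
Arc 5: start y=0.000, vy=1.277 → t=0.261, apex=0.083, x_land=79.567, impact vy=-1.277
  bounce: vy ← 0.52·1.277 = 0.664
Arc 6: start y=0.000, vy=0.664 → t=0.136, apex=0.023, x_land=81.220, impact vy=-0.664
  bounce: vy ← 0.52·0.664 = 0.345
Arc 7: start y=0.000, vy=0.345 → t=0.070, apex=0.006, x_land=82.080, impact vy=-0.345
  bounce: vy ← 0.52·0.345 = 0.180

1 2.943 15.566 35.899
2 1.854 4.209 58.513
3 0.964 1.138 70.272
4 0.501 0.308 76.387
5 0.261 0.083 79.567
6 0.136 0.023 81.220
7 0.070 0.006 82.080
final: 82.080 0.180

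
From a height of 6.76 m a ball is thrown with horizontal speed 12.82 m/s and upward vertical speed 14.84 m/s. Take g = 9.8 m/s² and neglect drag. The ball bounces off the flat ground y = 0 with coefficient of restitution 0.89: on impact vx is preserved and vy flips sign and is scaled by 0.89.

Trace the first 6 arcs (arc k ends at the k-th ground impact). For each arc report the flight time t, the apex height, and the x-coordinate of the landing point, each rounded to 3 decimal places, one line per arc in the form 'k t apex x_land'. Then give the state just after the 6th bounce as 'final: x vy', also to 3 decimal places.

1 3.431 17.996 43.982
2 3.411 14.255 87.713
3 3.036 11.291 126.635
4 2.702 8.944 161.275
5 2.405 7.084 192.104
6 2.140 5.611 219.543
final: 219.543 9.334

Arc 1: start y=6.760, vy=14.840 → t=3.431, apex=17.996, x_land=43.982, impact vy=-18.781
  bounce: vy ← 0.89·18.781 = 16.715
Arc 2: start y=0.000, vy=16.715 → t=3.411, apex=14.255, x_land=87.713, impact vy=-16.715
  bounce: vy ← 0.89·16.715 = 14.876
Arc 3: start y=0.000, vy=14.876 → t=3.036, apex=11.291, x_land=126.635, impact vy=-14.876
  bounce: vy ← 0.89·14.876 = 13.240
Arc 4: start y=0.000, vy=13.240 → t=2.702, apex=8.944, x_land=161.275, impact vy=-13.240
  bounce: vy ← 0.89·13.240 = 11.784
Arc 5: start y=0.000, vy=11.784 → t=2.405, apex=7.084, x_land=192.104, impact vy=-11.784
  bounce: vy ← 0.89·11.784 = 10.487
Arc 6: start y=0.000, vy=10.487 → t=2.140, apex=5.611, x_land=219.543, impact vy=-10.487
  bounce: vy ← 0.89·10.487 = 9.334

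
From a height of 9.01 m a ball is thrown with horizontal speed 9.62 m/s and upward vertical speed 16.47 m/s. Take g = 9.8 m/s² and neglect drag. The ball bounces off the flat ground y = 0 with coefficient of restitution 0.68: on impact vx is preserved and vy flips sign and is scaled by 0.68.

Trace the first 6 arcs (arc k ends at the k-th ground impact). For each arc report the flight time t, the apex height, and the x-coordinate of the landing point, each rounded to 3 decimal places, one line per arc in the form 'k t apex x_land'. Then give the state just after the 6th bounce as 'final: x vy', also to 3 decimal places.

1 3.840 22.850 36.941
2 2.937 10.566 65.194
3 1.997 4.886 84.406
4 1.358 2.259 97.470
5 0.923 1.045 106.353
6 0.628 0.483 112.394
final: 112.394 2.092

Arc 1: start y=9.010, vy=16.470 → t=3.840, apex=22.850, x_land=36.941, impact vy=-21.163
  bounce: vy ← 0.68·21.163 = 14.391
Arc 2: start y=0.000, vy=14.391 → t=2.937, apex=10.566, x_land=65.194, impact vy=-14.391
  bounce: vy ← 0.68·14.391 = 9.786
Arc 3: start y=0.000, vy=9.786 → t=1.997, apex=4.886, x_land=84.406, impact vy=-9.786
  bounce: vy ← 0.68·9.786 = 6.654
Arc 4: start y=0.000, vy=6.654 → t=1.358, apex=2.259, x_land=97.470, impact vy=-6.654
  bounce: vy ← 0.68·6.654 = 4.525
Arc 5: start y=0.000, vy=4.525 → t=0.923, apex=1.045, x_land=106.353, impact vy=-4.525
  bounce: vy ← 0.68·4.525 = 3.077
Arc 6: start y=0.000, vy=3.077 → t=0.628, apex=0.483, x_land=112.394, impact vy=-3.077
  bounce: vy ← 0.68·3.077 = 2.092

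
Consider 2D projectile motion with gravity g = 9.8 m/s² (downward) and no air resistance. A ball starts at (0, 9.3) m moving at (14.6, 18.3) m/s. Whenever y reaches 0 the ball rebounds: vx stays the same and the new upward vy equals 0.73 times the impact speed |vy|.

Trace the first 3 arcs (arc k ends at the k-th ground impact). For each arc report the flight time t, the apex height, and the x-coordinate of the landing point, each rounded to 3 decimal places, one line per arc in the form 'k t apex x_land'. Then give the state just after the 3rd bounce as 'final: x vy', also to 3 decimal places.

Arc 1: start y=9.300, vy=18.300 → t=4.188, apex=26.386, x_land=61.143, impact vy=-22.741
  bounce: vy ← 0.73·22.741 = 16.601
Arc 2: start y=0.000, vy=16.601 → t=3.388, apex=14.061, x_land=110.608, impact vy=-16.601
  bounce: vy ← 0.73·16.601 = 12.119
Arc 3: start y=0.000, vy=12.119 → t=2.473, apex=7.493, x_land=146.717, impact vy=-12.119
  bounce: vy ← 0.73·12.119 = 8.847

1 4.188 26.386 61.143
2 3.388 14.061 110.608
3 2.473 7.493 146.717
final: 146.717 8.847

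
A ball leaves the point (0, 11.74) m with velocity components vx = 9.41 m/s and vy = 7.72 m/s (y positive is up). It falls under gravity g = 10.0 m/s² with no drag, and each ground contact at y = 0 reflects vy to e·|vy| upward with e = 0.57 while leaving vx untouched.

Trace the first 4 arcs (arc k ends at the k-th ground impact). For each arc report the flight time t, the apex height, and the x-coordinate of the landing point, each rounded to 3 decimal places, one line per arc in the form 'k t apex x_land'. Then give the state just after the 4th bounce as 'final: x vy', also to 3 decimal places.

1 2.488 14.720 23.410
2 1.956 4.783 41.816
3 1.115 1.554 52.308
4 0.636 0.505 58.288
final: 58.288 1.811

Arc 1: start y=11.740, vy=7.720 → t=2.488, apex=14.720, x_land=23.410, impact vy=-17.158
  bounce: vy ← 0.57·17.158 = 9.780
Arc 2: start y=0.000, vy=9.780 → t=1.956, apex=4.783, x_land=41.816, impact vy=-9.780
  bounce: vy ← 0.57·9.780 = 5.575
Arc 3: start y=0.000, vy=5.575 → t=1.115, apex=1.554, x_land=52.308, impact vy=-5.575
  bounce: vy ← 0.57·5.575 = 3.178
Arc 4: start y=0.000, vy=3.178 → t=0.636, apex=0.505, x_land=58.288, impact vy=-3.178
  bounce: vy ← 0.57·3.178 = 1.811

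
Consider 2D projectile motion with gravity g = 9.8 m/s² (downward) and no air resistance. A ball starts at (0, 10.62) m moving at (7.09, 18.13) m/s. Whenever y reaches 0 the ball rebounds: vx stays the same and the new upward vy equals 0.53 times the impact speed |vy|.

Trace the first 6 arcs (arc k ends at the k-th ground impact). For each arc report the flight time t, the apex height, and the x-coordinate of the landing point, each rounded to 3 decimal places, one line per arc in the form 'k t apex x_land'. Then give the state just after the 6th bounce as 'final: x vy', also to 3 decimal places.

1 4.214 27.390 29.879
2 2.506 7.694 47.648
3 1.328 2.161 57.065
4 0.704 0.607 62.056
5 0.373 0.171 64.702
6 0.198 0.048 66.104
final: 66.104 0.514

Arc 1: start y=10.620, vy=18.130 → t=4.214, apex=27.390, x_land=29.879, impact vy=-23.170
  bounce: vy ← 0.53·23.170 = 12.280
Arc 2: start y=0.000, vy=12.280 → t=2.506, apex=7.694, x_land=47.648, impact vy=-12.280
  bounce: vy ← 0.53·12.280 = 6.508
Arc 3: start y=0.000, vy=6.508 → t=1.328, apex=2.161, x_land=57.065, impact vy=-6.508
  bounce: vy ← 0.53·6.508 = 3.449
Arc 4: start y=0.000, vy=3.449 → t=0.704, apex=0.607, x_land=62.056, impact vy=-3.449
  bounce: vy ← 0.53·3.449 = 1.828
Arc 5: start y=0.000, vy=1.828 → t=0.373, apex=0.171, x_land=64.702, impact vy=-1.828
  bounce: vy ← 0.53·1.828 = 0.969
Arc 6: start y=0.000, vy=0.969 → t=0.198, apex=0.048, x_land=66.104, impact vy=-0.969
  bounce: vy ← 0.53·0.969 = 0.514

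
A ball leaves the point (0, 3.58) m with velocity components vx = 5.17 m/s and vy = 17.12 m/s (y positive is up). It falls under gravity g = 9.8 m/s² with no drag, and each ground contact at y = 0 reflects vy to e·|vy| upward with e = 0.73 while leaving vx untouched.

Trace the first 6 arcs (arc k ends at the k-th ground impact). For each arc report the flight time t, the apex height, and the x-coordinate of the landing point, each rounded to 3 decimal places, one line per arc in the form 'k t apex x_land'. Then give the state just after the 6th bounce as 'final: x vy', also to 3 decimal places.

Arc 1: start y=3.580, vy=17.120 → t=3.692, apex=18.534, x_land=19.087, impact vy=-19.059
  bounce: vy ← 0.73·19.059 = 13.913
Arc 2: start y=0.000, vy=13.913 → t=2.839, apex=9.877, x_land=33.767, impact vy=-13.913
  bounce: vy ← 0.73·13.913 = 10.157
Arc 3: start y=0.000, vy=10.157 → t=2.073, apex=5.263, x_land=44.483, impact vy=-10.157
  bounce: vy ← 0.73·10.157 = 7.414
Arc 4: start y=0.000, vy=7.414 → t=1.513, apex=2.805, x_land=52.306, impact vy=-7.414
  bounce: vy ← 0.73·7.414 = 5.413
Arc 5: start y=0.000, vy=5.413 → t=1.105, apex=1.495, x_land=58.017, impact vy=-5.413
  bounce: vy ← 0.73·5.413 = 3.951
Arc 6: start y=0.000, vy=3.951 → t=0.806, apex=0.797, x_land=62.186, impact vy=-3.951
  bounce: vy ← 0.73·3.951 = 2.884

1 3.692 18.534 19.087
2 2.839 9.877 33.767
3 2.073 5.263 44.483
4 1.513 2.805 52.306
5 1.105 1.495 58.017
6 0.806 0.797 62.186
final: 62.186 2.884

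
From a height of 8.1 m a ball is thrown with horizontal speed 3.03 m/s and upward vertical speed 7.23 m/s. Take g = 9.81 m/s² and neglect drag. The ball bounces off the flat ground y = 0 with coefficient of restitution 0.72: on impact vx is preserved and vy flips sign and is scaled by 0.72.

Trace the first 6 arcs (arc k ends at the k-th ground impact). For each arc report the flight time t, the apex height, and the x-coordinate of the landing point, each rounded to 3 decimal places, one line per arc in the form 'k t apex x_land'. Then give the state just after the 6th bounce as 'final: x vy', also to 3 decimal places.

1 2.218 10.764 6.722
2 2.133 5.580 13.185
3 1.536 2.893 17.839
4 1.106 1.500 21.190
5 0.796 0.777 23.603
6 0.573 0.403 25.340
final: 25.340 2.025

Arc 1: start y=8.100, vy=7.230 → t=2.218, apex=10.764, x_land=6.722, impact vy=-14.533
  bounce: vy ← 0.72·14.533 = 10.463
Arc 2: start y=0.000, vy=10.463 → t=2.133, apex=5.580, x_land=13.185, impact vy=-10.463
  bounce: vy ← 0.72·10.463 = 7.534
Arc 3: start y=0.000, vy=7.534 → t=1.536, apex=2.893, x_land=17.839, impact vy=-7.534
  bounce: vy ← 0.72·7.534 = 5.424
Arc 4: start y=0.000, vy=5.424 → t=1.106, apex=1.500, x_land=21.190, impact vy=-5.424
  bounce: vy ← 0.72·5.424 = 3.905
Arc 5: start y=0.000, vy=3.905 → t=0.796, apex=0.777, x_land=23.603, impact vy=-3.905
  bounce: vy ← 0.72·3.905 = 2.812
Arc 6: start y=0.000, vy=2.812 → t=0.573, apex=0.403, x_land=25.340, impact vy=-2.812
  bounce: vy ← 0.72·2.812 = 2.025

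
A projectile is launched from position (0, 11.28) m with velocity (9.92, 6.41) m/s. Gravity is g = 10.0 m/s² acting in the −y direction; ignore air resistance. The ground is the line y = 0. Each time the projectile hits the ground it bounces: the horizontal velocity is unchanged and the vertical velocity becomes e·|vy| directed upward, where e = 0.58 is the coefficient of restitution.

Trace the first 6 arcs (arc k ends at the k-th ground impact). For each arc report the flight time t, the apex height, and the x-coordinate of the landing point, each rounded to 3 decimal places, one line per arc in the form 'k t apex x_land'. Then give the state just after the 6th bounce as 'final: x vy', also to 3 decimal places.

1 2.274 13.334 22.559
2 1.894 4.486 41.351
3 1.099 1.509 52.250
4 0.637 0.508 58.572
5 0.370 0.171 62.238
6 0.214 0.057 64.365
final: 64.365 0.622

Arc 1: start y=11.280, vy=6.410 → t=2.274, apex=13.334, x_land=22.559, impact vy=-16.331
  bounce: vy ← 0.58·16.331 = 9.472
Arc 2: start y=0.000, vy=9.472 → t=1.894, apex=4.486, x_land=41.351, impact vy=-9.472
  bounce: vy ← 0.58·9.472 = 5.494
Arc 3: start y=0.000, vy=5.494 → t=1.099, apex=1.509, x_land=52.250, impact vy=-5.494
  bounce: vy ← 0.58·5.494 = 3.186
Arc 4: start y=0.000, vy=3.186 → t=0.637, apex=0.508, x_land=58.572, impact vy=-3.186
  bounce: vy ← 0.58·3.186 = 1.848
Arc 5: start y=0.000, vy=1.848 → t=0.370, apex=0.171, x_land=62.238, impact vy=-1.848
  bounce: vy ← 0.58·1.848 = 1.072
Arc 6: start y=0.000, vy=1.072 → t=0.214, apex=0.057, x_land=64.365, impact vy=-1.072
  bounce: vy ← 0.58·1.072 = 0.622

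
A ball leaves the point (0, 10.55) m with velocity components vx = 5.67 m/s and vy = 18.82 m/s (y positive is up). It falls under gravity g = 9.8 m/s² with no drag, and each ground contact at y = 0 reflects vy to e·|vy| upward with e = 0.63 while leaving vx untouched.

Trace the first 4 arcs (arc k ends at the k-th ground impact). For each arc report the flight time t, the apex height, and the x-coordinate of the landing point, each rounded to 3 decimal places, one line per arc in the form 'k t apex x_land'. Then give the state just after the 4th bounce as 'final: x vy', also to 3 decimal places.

Arc 1: start y=10.550, vy=18.820 → t=4.337, apex=28.621, x_land=24.592, impact vy=-23.685
  bounce: vy ← 0.63·23.685 = 14.921
Arc 2: start y=0.000, vy=14.921 → t=3.045, apex=11.360, x_land=41.858, impact vy=-14.921
  bounce: vy ← 0.63·14.921 = 9.401
Arc 3: start y=0.000, vy=9.401 → t=1.918, apex=4.509, x_land=52.736, impact vy=-9.401
  bounce: vy ← 0.63·9.401 = 5.922
Arc 4: start y=0.000, vy=5.922 → t=1.209, apex=1.789, x_land=59.589, impact vy=-5.922
  bounce: vy ← 0.63·5.922 = 3.731

1 4.337 28.621 24.592
2 3.045 11.360 41.858
3 1.918 4.509 52.736
4 1.209 1.789 59.589
final: 59.589 3.731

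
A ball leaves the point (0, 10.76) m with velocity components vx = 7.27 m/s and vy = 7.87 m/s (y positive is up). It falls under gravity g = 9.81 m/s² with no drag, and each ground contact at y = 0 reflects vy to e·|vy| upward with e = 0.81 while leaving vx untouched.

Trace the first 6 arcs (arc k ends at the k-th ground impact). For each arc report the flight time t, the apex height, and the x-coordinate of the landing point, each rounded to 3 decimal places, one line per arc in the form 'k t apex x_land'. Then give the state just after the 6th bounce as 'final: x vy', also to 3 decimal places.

1 2.487 13.917 18.078
2 2.729 9.131 37.916
3 2.210 5.991 53.985
4 1.790 3.931 67.001
5 1.450 2.579 77.544
6 1.175 1.692 86.083
final: 86.083 4.667

Arc 1: start y=10.760, vy=7.870 → t=2.487, apex=13.917, x_land=18.078, impact vy=-16.524
  bounce: vy ← 0.81·16.524 = 13.385
Arc 2: start y=0.000, vy=13.385 → t=2.729, apex=9.131, x_land=37.916, impact vy=-13.385
  bounce: vy ← 0.81·13.385 = 10.842
Arc 3: start y=0.000, vy=10.842 → t=2.210, apex=5.991, x_land=53.985, impact vy=-10.842
  bounce: vy ← 0.81·10.842 = 8.782
Arc 4: start y=0.000, vy=8.782 → t=1.790, apex=3.931, x_land=67.001, impact vy=-8.782
  bounce: vy ← 0.81·8.782 = 7.113
Arc 5: start y=0.000, vy=7.113 → t=1.450, apex=2.579, x_land=77.544, impact vy=-7.113
  bounce: vy ← 0.81·7.113 = 5.762
Arc 6: start y=0.000, vy=5.762 → t=1.175, apex=1.692, x_land=86.083, impact vy=-5.762
  bounce: vy ← 0.81·5.762 = 4.667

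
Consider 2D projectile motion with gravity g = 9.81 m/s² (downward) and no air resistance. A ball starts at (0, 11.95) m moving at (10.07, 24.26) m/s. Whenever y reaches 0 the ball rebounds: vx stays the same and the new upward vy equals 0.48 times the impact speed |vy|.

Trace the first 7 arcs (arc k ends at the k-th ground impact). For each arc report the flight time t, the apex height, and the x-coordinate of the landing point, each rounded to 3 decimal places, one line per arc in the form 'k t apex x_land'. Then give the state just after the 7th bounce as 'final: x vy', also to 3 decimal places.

1 5.397 41.947 54.351
2 2.807 9.665 82.622
3 1.348 2.227 96.192
4 0.647 0.513 102.705
5 0.310 0.118 105.832
6 0.149 0.027 107.332
7 0.072 0.006 108.053
final: 108.053 0.168

Arc 1: start y=11.950, vy=24.260 → t=5.397, apex=41.947, x_land=54.351, impact vy=-28.688
  bounce: vy ← 0.48·28.688 = 13.770
Arc 2: start y=0.000, vy=13.770 → t=2.807, apex=9.665, x_land=82.622, impact vy=-13.770
  bounce: vy ← 0.48·13.770 = 6.610
Arc 3: start y=0.000, vy=6.610 → t=1.348, apex=2.227, x_land=96.192, impact vy=-6.610
  bounce: vy ← 0.48·6.610 = 3.173
Arc 4: start y=0.000, vy=3.173 → t=0.647, apex=0.513, x_land=102.705, impact vy=-3.173
  bounce: vy ← 0.48·3.173 = 1.523
Arc 5: start y=0.000, vy=1.523 → t=0.310, apex=0.118, x_land=105.832, impact vy=-1.523
  bounce: vy ← 0.48·1.523 = 0.731
Arc 6: start y=0.000, vy=0.731 → t=0.149, apex=0.027, x_land=107.332, impact vy=-0.731
  bounce: vy ← 0.48·0.731 = 0.351
Arc 7: start y=0.000, vy=0.351 → t=0.072, apex=0.006, x_land=108.053, impact vy=-0.351
  bounce: vy ← 0.48·0.351 = 0.168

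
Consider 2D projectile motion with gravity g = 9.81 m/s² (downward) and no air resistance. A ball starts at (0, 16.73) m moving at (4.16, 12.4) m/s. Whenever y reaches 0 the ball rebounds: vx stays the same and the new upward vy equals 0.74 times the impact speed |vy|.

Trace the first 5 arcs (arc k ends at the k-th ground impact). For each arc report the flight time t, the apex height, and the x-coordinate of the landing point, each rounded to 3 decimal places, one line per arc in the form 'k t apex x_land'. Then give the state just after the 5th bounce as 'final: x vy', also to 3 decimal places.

Arc 1: start y=16.730, vy=12.400 → t=3.502, apex=24.567, x_land=14.568, impact vy=-21.955
  bounce: vy ← 0.74·21.955 = 16.246
Arc 2: start y=0.000, vy=16.246 → t=3.312, apex=13.453, x_land=28.347, impact vy=-16.246
  bounce: vy ← 0.74·16.246 = 12.022
Arc 3: start y=0.000, vy=12.022 → t=2.451, apex=7.367, x_land=38.543, impact vy=-12.022
  bounce: vy ← 0.74·12.022 = 8.897
Arc 4: start y=0.000, vy=8.897 → t=1.814, apex=4.034, x_land=46.089, impact vy=-8.897
  bounce: vy ← 0.74·8.897 = 6.583
Arc 5: start y=0.000, vy=6.583 → t=1.342, apex=2.209, x_land=51.672, impact vy=-6.583
  bounce: vy ← 0.74·6.583 = 4.872

1 3.502 24.567 14.568
2 3.312 13.453 28.347
3 2.451 7.367 38.543
4 1.814 4.034 46.089
5 1.342 2.209 51.672
final: 51.672 4.872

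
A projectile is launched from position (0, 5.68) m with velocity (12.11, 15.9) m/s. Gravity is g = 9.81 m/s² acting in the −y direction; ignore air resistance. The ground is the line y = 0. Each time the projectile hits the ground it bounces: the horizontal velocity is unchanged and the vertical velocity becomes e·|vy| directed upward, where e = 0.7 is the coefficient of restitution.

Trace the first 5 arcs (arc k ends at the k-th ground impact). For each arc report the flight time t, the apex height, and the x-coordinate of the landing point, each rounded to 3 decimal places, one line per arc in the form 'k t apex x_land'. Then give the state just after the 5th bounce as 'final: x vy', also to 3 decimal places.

Arc 1: start y=5.680, vy=15.900 → t=3.566, apex=18.565, x_land=43.188, impact vy=-19.085
  bounce: vy ← 0.7·19.085 = 13.360
Arc 2: start y=0.000, vy=13.360 → t=2.724, apex=9.097, x_land=76.172, impact vy=-13.360
  bounce: vy ← 0.7·13.360 = 9.352
Arc 3: start y=0.000, vy=9.352 → t=1.907, apex=4.458, x_land=99.261, impact vy=-9.352
  bounce: vy ← 0.7·9.352 = 6.546
Arc 4: start y=0.000, vy=6.546 → t=1.335, apex=2.184, x_land=115.423, impact vy=-6.546
  bounce: vy ← 0.7·6.546 = 4.582
Arc 5: start y=0.000, vy=4.582 → t=0.934, apex=1.070, x_land=126.736, impact vy=-4.582
  bounce: vy ← 0.7·4.582 = 3.208

1 3.566 18.565 43.188
2 2.724 9.097 76.172
3 1.907 4.458 99.261
4 1.335 2.184 115.423
5 0.934 1.070 126.736
final: 126.736 3.208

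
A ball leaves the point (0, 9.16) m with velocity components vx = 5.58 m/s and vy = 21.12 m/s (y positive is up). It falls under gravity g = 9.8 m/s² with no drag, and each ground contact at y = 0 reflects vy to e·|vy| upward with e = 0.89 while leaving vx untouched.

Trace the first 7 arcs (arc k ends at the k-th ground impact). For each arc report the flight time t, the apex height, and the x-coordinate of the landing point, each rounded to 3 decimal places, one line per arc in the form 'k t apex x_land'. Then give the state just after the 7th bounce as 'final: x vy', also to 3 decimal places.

1 4.707 31.918 26.267
2 4.543 25.282 51.617
3 4.043 20.026 74.178
4 3.598 15.863 94.257
5 3.203 12.565 112.128
6 2.850 9.953 128.033
7 2.537 7.883 142.189
final: 142.189 11.063

Arc 1: start y=9.160, vy=21.120 → t=4.707, apex=31.918, x_land=26.267, impact vy=-25.012
  bounce: vy ← 0.89·25.012 = 22.261
Arc 2: start y=0.000, vy=22.261 → t=4.543, apex=25.282, x_land=51.617, impact vy=-22.261
  bounce: vy ← 0.89·22.261 = 19.812
Arc 3: start y=0.000, vy=19.812 → t=4.043, apex=20.026, x_land=74.178, impact vy=-19.812
  bounce: vy ← 0.89·19.812 = 17.633
Arc 4: start y=0.000, vy=17.633 → t=3.598, apex=15.863, x_land=94.257, impact vy=-17.633
  bounce: vy ← 0.89·17.633 = 15.693
Arc 5: start y=0.000, vy=15.693 → t=3.203, apex=12.565, x_land=112.128, impact vy=-15.693
  bounce: vy ← 0.89·15.693 = 13.967
Arc 6: start y=0.000, vy=13.967 → t=2.850, apex=9.953, x_land=128.033, impact vy=-13.967
  bounce: vy ← 0.89·13.967 = 12.430
Arc 7: start y=0.000, vy=12.430 → t=2.537, apex=7.883, x_land=142.189, impact vy=-12.430
  bounce: vy ← 0.89·12.430 = 11.063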